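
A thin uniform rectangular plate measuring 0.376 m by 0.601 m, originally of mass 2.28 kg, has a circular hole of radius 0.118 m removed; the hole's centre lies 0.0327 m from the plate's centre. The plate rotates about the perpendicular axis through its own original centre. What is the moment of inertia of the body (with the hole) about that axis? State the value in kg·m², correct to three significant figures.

0.0919

Unpierced body about its centre: I₀ = (1/12)M(a²+b²) = (1/12)(2.28)[(0.376)² + (0.601)²] = 0.09549 kg·m².
The removed disk has mass m = M·πr²/(ab) = (2.28)·π(0.118)²/(0.376·0.601) = 0.44135 kg (same uniform areal density).
Its moment of inertia about the rotation axis (parallel-axis theorem): I_hole = (1/2)mr² + md² = (1/2)(0.44135)(0.118)² + (0.44135)(0.0327)² = 0.0035446 kg·m².
Treating the hole as negative mass, I = I₀ − I_hole = 0.09549 − 0.0035446 = 0.091945 kg·m².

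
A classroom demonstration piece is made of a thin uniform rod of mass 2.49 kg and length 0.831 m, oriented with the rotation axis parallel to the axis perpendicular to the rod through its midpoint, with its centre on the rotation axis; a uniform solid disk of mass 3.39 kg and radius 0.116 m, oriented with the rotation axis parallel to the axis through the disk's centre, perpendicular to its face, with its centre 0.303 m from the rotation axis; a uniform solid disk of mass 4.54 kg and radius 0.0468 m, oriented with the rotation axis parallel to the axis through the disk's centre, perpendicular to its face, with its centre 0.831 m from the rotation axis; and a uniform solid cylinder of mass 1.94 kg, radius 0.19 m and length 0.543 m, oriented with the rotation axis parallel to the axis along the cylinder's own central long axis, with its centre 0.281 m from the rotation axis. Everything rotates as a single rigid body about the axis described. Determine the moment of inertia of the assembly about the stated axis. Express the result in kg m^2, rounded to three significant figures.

3.81

Thin rod: I_cm = (1/12)ML² = (1/12)(2.49)(0.831)² = 0.14329 kg m^2; axis through the centre, so I = 0.14329 kg m^2.
Solid disk: I_cm = (1/2)MR² = (1/2)(3.39)(0.116)² = 0.022808 kg m^2; centre at d = 0.303 m, so the parallel axis theorem gives I = 0.022808 + (3.39)(0.303)² = 0.33404 kg m^2.
Solid disk: I_cm = (1/2)MR² = (1/2)(4.54)(0.0468)² = 0.0049718 kg m^2; centre at d = 0.831 m, so the parallel axis theorem gives I = 0.0049718 + (4.54)(0.831)² = 3.1401 kg m^2.
Solid cylinder: I_cm = (1/2)MR² = (1/2)(1.94)(0.19)² = 0.035017 kg m^2; centre at d = 0.281 m, so the parallel axis theorem gives I = 0.035017 + (1.94)(0.281)² = 0.1882 kg m^2.
Total I = 0.14329 + 0.33404 + 3.1401 + 0.1882 = 3.8057 kg m^2.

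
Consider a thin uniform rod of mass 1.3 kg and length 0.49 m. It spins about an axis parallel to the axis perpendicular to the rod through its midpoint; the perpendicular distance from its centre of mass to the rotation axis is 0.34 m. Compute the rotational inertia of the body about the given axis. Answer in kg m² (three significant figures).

0.176

I_cm = (1/12)ML² = (1/12)(1.3)(0.49)² = 0.026011 kg m²; centre at d = 0.34 m, so I = I_cm + Md² gives I = 0.026011 + (1.3)(0.34)² = 0.17629 kg m².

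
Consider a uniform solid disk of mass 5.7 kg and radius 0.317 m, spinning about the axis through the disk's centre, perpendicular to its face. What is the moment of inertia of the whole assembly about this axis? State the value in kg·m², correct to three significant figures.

I_cm = (1/2)MR² = (1/2)(5.7)(0.317)² = 0.28639 kg·m²; axis through the centre, so I = 0.28639 kg·m².

0.286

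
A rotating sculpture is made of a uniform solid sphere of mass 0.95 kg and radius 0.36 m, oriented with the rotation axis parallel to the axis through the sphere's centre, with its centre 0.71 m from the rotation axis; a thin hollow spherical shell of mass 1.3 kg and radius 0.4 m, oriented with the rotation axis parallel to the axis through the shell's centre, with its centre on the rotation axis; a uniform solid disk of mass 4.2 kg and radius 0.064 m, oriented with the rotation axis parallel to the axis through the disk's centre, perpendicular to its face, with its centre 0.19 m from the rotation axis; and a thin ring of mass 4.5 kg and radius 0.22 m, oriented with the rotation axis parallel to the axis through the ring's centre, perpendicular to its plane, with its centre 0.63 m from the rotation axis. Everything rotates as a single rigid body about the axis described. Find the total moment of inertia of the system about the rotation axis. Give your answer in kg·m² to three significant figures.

Solid sphere: I_cm = (2/5)MR² = (2/5)(0.95)(0.36)² = 0.049248 kg·m²; centre at d = 0.71 m, so I = I_cm + Md² gives I = 0.049248 + (0.95)(0.71)² = 0.52814 kg·m².
Spherical shell: I_cm = (2/3)MR² = (2/3)(1.3)(0.4)² = 0.13867 kg·m²; axis through the centre, so I = 0.13867 kg·m².
Solid disk: I_cm = (1/2)MR² = (1/2)(4.2)(0.064)² = 0.0086016 kg·m²; centre at d = 0.19 m, so I = I_cm + Md² gives I = 0.0086016 + (4.2)(0.19)² = 0.16022 kg·m².
Thin ring: I_cm = MR² = (4.5)(0.22)² = 0.2178 kg·m²; centre at d = 0.63 m, so I = I_cm + Md² gives I = 0.2178 + (4.5)(0.63)² = 2.0038 kg·m².
Total I = 0.52814 + 0.13867 + 0.16022 + 2.0038 = 2.8309 kg·m².

2.83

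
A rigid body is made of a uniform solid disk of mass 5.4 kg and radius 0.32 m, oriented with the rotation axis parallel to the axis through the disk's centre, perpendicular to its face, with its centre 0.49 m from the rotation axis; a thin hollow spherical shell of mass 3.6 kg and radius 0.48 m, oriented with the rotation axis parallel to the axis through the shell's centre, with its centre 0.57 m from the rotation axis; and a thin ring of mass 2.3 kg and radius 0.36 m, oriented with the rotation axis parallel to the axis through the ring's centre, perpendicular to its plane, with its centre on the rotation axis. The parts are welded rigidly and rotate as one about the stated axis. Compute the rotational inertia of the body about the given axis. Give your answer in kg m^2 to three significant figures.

Solid disk: I_cm = (1/2)MR² = (1/2)(5.4)(0.32)² = 0.27648 kg m^2; centre at d = 0.49 m, so I = I_cm + Md² gives I = 0.27648 + (5.4)(0.49)² = 1.573 kg m^2.
Spherical shell: I_cm = (2/3)MR² = (2/3)(3.6)(0.48)² = 0.55296 kg m^2; centre at d = 0.57 m, so I = I_cm + Md² gives I = 0.55296 + (3.6)(0.57)² = 1.7226 kg m^2.
Thin ring: I_cm = MR² = (2.3)(0.36)² = 0.29808 kg m^2; axis through the centre, so I = 0.29808 kg m^2.
Total I = 1.573 + 1.7226 + 0.29808 = 3.5937 kg m^2.

3.59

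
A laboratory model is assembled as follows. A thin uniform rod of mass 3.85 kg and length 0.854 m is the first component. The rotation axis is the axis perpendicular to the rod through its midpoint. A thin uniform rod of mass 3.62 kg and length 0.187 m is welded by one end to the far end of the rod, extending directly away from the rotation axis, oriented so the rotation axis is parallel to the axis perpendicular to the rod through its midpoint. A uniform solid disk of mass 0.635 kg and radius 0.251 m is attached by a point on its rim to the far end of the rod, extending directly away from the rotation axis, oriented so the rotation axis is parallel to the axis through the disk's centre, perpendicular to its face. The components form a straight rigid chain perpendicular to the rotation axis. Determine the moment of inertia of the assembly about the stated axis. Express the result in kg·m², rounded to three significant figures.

1.72

Thin rod: I_cm = (1/12)ML² = (1/12)(3.85)(0.854)² = 0.23399 kg·m²; axis through the centre, so I = 0.23399 kg·m².
Thin rod: I_cm = (1/12)ML² = (1/12)(3.62)(0.187)² = 0.010549 kg·m²; centre at d = 0.427 + 0.0935 = 0.5205 m, so I = I_cm + Md² gives I = 0.010549 + (3.62)(0.5205)² = 0.99128 kg·m².
Solid disk: I_cm = (1/2)MR² = (1/2)(0.635)(0.251)² = 0.020003 kg·m²; centre at d = 0.427 + 0.0935 + 0.0935 + 0.251 = 0.865 m, so I = I_cm + Md² gives I = 0.020003 + (0.635)(0.865)² = 0.49513 kg·m².
Total I = 0.23399 + 0.99128 + 0.49513 = 1.7204 kg·m².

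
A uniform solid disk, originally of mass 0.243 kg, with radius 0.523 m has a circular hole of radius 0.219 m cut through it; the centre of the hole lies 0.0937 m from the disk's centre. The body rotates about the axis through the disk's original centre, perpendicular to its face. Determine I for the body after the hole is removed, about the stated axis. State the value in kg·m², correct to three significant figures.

Unpierced body about its centre: I₀ = (1/2)MR² = (1/2)(0.243)(0.523)² = 0.033234 kg·m².
The removed disk has mass m = M·(r/R)² = (0.243)(0.219/0.523)² = 0.042608 kg (same uniform areal density).
Its moment of inertia about the rotation axis (parallel-axis theorem): I_hole = (1/2)mr² + md² = (1/2)(0.042608)(0.219)² + (0.042608)(0.0937)² = 0.0013958 kg·m².
Treating the hole as negative mass, I = I₀ − I_hole = 0.033234 − 0.0013958 = 0.031838 kg·m².

0.0318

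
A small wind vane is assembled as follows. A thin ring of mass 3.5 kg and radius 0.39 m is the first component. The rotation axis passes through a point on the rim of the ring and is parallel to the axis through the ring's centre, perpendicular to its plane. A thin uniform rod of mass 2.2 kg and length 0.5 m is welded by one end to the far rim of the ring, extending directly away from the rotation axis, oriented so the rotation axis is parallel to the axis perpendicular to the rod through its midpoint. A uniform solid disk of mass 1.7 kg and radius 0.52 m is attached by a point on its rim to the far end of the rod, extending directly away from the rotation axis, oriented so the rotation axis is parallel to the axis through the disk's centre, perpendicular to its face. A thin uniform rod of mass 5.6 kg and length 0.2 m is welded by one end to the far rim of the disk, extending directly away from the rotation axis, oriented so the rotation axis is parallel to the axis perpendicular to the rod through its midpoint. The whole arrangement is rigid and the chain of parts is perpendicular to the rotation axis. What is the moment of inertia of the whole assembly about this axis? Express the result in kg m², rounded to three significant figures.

Thin ring: I_cm = MR² = (3.5)(0.39)² = 0.53235 kg m²; centre at d = 0.39 m, so I = I_cm + Md² gives I = 0.53235 + (3.5)(0.39)² = 1.0647 kg m².
Thin rod: I_cm = (1/12)ML² = (1/12)(2.2)(0.5)² = 0.045833 kg m²; centre at d = 0.39 + 0.39 + 0.25 = 1.03 m, so I = I_cm + Md² gives I = 0.045833 + (2.2)(1.03)² = 2.3798 kg m².
Solid disk: I_cm = (1/2)MR² = (1/2)(1.7)(0.52)² = 0.22984 kg m²; centre at d = 0.39 + 0.39 + 0.25 + 0.25 + 0.52 = 1.8 m, so I = I_cm + Md² gives I = 0.22984 + (1.7)(1.8)² = 5.7378 kg m².
Thin rod: I_cm = (1/12)ML² = (1/12)(5.6)(0.2)² = 0.018667 kg m²; centre at d = 0.39 + 0.39 + 0.25 + 0.25 + 0.52 + 0.52 + 0.1 = 2.42 m, so I = I_cm + Md² gives I = 0.018667 + (5.6)(2.42)² = 32.815 kg m².
Total I = 1.0647 + 2.3798 + 5.7378 + 32.815 = 41.997 kg m².

42.0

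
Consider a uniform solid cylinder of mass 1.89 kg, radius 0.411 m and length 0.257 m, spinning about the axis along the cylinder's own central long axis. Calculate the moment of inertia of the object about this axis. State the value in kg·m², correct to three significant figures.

0.160

I_cm = (1/2)MR² = (1/2)(1.89)(0.411)² = 0.15963 kg·m²; axis through the centre, so I = 0.15963 kg·m².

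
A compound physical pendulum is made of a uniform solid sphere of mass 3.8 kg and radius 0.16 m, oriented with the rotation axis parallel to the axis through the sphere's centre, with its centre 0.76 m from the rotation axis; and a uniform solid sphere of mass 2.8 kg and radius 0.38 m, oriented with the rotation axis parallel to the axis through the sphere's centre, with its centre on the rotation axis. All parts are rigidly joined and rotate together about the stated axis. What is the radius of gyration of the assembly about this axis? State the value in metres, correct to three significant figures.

Solid sphere: I_cm = (2/5)MR² = (2/5)(3.8)(0.16)² = 0.038912 kg·m²; centre at d = 0.76 m, so the parallel axis theorem gives I = 0.038912 + (3.8)(0.76)² = 2.2338 kg·m².
Solid sphere: I_cm = (2/5)MR² = (2/5)(2.8)(0.38)² = 0.16173 kg·m²; axis through the centre, so I = 0.16173 kg·m².
Total I = 2.3955 kg·m²; total mass M = 6.6 kg.
k = √(I/M) = √(2.3955/6.6) = 0.60246 m.

0.602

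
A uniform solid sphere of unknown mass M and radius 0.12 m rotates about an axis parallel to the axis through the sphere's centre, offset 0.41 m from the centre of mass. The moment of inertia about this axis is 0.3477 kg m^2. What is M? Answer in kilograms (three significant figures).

I = I_cm + Md² = (2/5)MR² + Md² = M·[0.4·(0.12)² + (0.41)²] = M·0.17386.
So M = 0.3477 / 0.17386 = 1.9999 kg.

2.00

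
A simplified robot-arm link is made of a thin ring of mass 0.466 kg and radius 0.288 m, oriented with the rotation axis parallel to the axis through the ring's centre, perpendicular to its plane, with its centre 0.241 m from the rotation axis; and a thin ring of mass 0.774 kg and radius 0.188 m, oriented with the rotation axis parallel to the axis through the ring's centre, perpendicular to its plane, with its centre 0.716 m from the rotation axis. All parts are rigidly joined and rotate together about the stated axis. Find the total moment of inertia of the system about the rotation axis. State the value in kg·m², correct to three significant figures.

Thin ring: I_cm = MR² = (0.466)(0.288)² = 0.038652 kg·m²; centre at d = 0.241 m, so the parallel axis theorem gives I = 0.038652 + (0.466)(0.241)² = 0.065718 kg·m².
Thin ring: I_cm = MR² = (0.774)(0.188)² = 0.027356 kg·m²; centre at d = 0.716 m, so the parallel axis theorem gives I = 0.027356 + (0.774)(0.716)² = 0.42415 kg·m².
Total I = 0.065718 + 0.42415 = 0.48987 kg·m².

0.490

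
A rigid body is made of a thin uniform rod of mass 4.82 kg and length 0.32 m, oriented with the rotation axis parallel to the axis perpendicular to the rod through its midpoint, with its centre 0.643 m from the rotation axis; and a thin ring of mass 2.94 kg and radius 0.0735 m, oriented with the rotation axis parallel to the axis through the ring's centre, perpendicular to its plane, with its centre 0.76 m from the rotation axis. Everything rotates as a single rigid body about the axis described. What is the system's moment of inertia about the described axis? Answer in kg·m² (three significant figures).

Thin rod: I_cm = (1/12)ML² = (1/12)(4.82)(0.32)² = 0.041131 kg·m²; centre at d = 0.643 m, so I = I_cm + Md² gives I = 0.041131 + (4.82)(0.643)² = 2.034 kg·m².
Thin ring: I_cm = MR² = (2.94)(0.0735)² = 0.015883 kg·m²; centre at d = 0.76 m, so I = I_cm + Md² gives I = 0.015883 + (2.94)(0.76)² = 1.714 kg·m².
Total I = 2.034 + 1.714 = 3.748 kg·m².

3.75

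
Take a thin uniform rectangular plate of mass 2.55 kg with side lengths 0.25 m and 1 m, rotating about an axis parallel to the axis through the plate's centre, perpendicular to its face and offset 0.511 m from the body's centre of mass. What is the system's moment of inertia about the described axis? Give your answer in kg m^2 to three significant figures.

0.892

I_cm = (1/12)M(a²+b²) = (1/12)(2.55)[(0.25)² + (1)²] = 0.22578 kg m^2; centre at d = 0.511 m, so the parallel axis theorem gives I = 0.22578 + (2.55)(0.511)² = 0.89164 kg m^2.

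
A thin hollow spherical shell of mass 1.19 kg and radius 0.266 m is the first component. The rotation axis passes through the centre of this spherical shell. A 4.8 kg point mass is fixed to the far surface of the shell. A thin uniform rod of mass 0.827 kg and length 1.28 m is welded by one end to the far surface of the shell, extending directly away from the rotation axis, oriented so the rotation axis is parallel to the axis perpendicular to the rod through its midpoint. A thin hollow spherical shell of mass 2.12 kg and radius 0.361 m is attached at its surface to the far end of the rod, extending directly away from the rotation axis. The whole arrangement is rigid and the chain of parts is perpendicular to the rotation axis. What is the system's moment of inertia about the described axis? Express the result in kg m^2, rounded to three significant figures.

9.08

Spherical shell: I_cm = (2/3)MR² = (2/3)(1.19)(0.266)² = 0.056133 kg m^2; axis through the centre, so I = 0.056133 kg m^2.
Point mass: I_cm = 0; centre at d = 0.266 m, so the parallel axis theorem gives I = 0 + (4.8)(0.266)² = 0.33963 kg m^2.
Thin rod: I_cm = (1/12)ML² = (1/12)(0.827)(1.28)² = 0.11291 kg m^2; centre at d = 0.266 + 0.64 = 0.906 m, so the parallel axis theorem gives I = 0.11291 + (0.827)(0.906)² = 0.79174 kg m^2.
Spherical shell: I_cm = (2/3)MR² = (2/3)(2.12)(0.361)² = 0.18419 kg m^2; centre at d = 0.266 + 0.64 + 0.64 + 0.361 = 1.907 m, so the parallel axis theorem gives I = 0.18419 + (2.12)(1.907)² = 7.8939 kg m^2.
Total I = 0.056133 + 0.33963 + 0.79174 + 7.8939 = 9.0814 kg m^2.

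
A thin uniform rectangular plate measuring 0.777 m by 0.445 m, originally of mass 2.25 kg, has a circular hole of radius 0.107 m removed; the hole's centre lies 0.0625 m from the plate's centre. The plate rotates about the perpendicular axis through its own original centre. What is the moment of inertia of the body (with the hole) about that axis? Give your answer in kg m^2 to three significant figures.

Unpierced body about its centre: I₀ = (1/12)M(a²+b²) = (1/12)(2.25)[(0.777)² + (0.445)²] = 0.15033 kg m^2.
The removed disk has mass m = M·πr²/(ab) = (2.25)·π(0.107)²/(0.777·0.445) = 0.23406 kg (same uniform areal density).
Its moment of inertia about the rotation axis (parallel-axis theorem): I_hole = (1/2)mr² + md² = (1/2)(0.23406)(0.107)² + (0.23406)(0.0625)² = 0.0022541 kg m^2.
Treating the hole as negative mass, I = I₀ − I_hole = 0.15033 − 0.0022541 = 0.14807 kg m^2.

0.148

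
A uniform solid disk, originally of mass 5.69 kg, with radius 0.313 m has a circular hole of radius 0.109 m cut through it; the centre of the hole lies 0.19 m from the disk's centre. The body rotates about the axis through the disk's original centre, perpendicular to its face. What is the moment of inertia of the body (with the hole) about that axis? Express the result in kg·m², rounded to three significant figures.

Unpierced body about its centre: I₀ = (1/2)MR² = (1/2)(5.69)(0.313)² = 0.27872 kg·m².
The removed disk has mass m = M·(r/R)² = (5.69)(0.109/0.313)² = 0.69004 kg (same uniform areal density).
Its moment of inertia about the rotation axis (parallel-axis theorem): I_hole = (1/2)mr² + md² = (1/2)(0.69004)(0.109)² + (0.69004)(0.19)² = 0.02901 kg·m².
Treating the hole as negative mass, I = I₀ − I_hole = 0.27872 − 0.02901 = 0.24971 kg·m².

0.250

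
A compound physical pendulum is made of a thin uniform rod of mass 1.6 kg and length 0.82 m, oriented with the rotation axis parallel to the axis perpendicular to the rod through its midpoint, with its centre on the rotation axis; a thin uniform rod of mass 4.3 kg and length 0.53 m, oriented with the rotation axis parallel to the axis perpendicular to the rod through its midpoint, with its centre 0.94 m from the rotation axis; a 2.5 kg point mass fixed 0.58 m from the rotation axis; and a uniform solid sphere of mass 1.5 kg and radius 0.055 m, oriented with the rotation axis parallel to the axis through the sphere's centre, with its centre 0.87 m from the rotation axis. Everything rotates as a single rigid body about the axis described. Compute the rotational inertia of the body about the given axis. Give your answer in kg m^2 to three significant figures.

Thin rod: I_cm = (1/12)ML² = (1/12)(1.6)(0.82)² = 0.089653 kg m^2; axis through the centre, so I = 0.089653 kg m^2.
Thin rod: I_cm = (1/12)ML² = (1/12)(4.3)(0.53)² = 0.10066 kg m^2; centre at d = 0.94 m, so I = I_cm + Md² gives I = 0.10066 + (4.3)(0.94)² = 3.9001 kg m^2.
Point mass: I_cm = 0; centre at d = 0.58 m, so I = I_cm + Md² gives I = 0 + (2.5)(0.58)² = 0.841 kg m^2.
Solid sphere: I_cm = (2/5)MR² = (2/5)(1.5)(0.055)² = 0.001815 kg m^2; centre at d = 0.87 m, so I = I_cm + Md² gives I = 0.001815 + (1.5)(0.87)² = 1.1372 kg m^2.
Total I = 0.089653 + 3.9001 + 0.841 + 1.1372 = 5.968 kg m^2.

5.97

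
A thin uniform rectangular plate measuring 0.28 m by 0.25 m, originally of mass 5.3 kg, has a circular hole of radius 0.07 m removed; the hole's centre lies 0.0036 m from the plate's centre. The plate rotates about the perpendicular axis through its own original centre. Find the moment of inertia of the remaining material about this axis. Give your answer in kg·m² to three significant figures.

Unpierced body about its centre: I₀ = (1/12)M(a²+b²) = (1/12)(5.3)[(0.28)² + (0.25)²] = 0.062231 kg·m².
The removed disk has mass m = M·πr²/(ab) = (5.3)·π(0.07)²/(0.28·0.25) = 1.1655 kg (same uniform areal density).
Its moment of inertia about the rotation axis (parallel-axis theorem): I_hole = (1/2)mr² + md² = (1/2)(1.1655)(0.07)² + (1.1655)(0.0036)² = 0.0028707 kg·m².
Treating the hole as negative mass, I = I₀ − I_hole = 0.062231 − 0.0028707 = 0.05936 kg·m².

0.0594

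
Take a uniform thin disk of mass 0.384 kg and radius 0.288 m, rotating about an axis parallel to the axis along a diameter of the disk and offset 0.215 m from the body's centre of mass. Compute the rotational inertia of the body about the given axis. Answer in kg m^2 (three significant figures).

0.0257

I_cm = (1/4)MR² = (1/4)(0.384)(0.288)² = 0.0079626 kg m^2; centre at d = 0.215 m, so I = I_cm + Md² gives I = 0.0079626 + (0.384)(0.215)² = 0.025713 kg m^2.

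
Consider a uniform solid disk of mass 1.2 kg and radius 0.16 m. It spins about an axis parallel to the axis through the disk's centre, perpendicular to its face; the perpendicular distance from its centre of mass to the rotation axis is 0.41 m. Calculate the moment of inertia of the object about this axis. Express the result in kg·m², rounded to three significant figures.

0.217

I_cm = (1/2)MR² = (1/2)(1.2)(0.16)² = 0.01536 kg·m²; centre at d = 0.41 m, so I = I_cm + Md² gives I = 0.01536 + (1.2)(0.41)² = 0.21708 kg·m².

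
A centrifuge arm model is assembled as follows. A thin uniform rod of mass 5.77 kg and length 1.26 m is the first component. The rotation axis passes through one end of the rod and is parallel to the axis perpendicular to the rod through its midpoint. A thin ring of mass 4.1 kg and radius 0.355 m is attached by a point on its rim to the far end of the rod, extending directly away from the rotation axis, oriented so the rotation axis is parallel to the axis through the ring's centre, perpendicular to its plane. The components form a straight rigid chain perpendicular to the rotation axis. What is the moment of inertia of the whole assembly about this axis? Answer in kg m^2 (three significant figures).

14.3

Thin rod: I_cm = (1/12)ML² = (1/12)(5.77)(1.26)² = 0.76337 kg m^2; centre at d = 0.63 m, so the parallel axis theorem gives I = 0.76337 + (5.77)(0.63)² = 3.0535 kg m^2.
Thin ring: I_cm = MR² = (4.1)(0.355)² = 0.5167 kg m^2; centre at d = 0.63 + 0.63 + 0.355 = 1.615 m, so the parallel axis theorem gives I = 0.5167 + (4.1)(1.615)² = 11.21 kg m^2.
Total I = 3.0535 + 11.21 = 14.264 kg m^2.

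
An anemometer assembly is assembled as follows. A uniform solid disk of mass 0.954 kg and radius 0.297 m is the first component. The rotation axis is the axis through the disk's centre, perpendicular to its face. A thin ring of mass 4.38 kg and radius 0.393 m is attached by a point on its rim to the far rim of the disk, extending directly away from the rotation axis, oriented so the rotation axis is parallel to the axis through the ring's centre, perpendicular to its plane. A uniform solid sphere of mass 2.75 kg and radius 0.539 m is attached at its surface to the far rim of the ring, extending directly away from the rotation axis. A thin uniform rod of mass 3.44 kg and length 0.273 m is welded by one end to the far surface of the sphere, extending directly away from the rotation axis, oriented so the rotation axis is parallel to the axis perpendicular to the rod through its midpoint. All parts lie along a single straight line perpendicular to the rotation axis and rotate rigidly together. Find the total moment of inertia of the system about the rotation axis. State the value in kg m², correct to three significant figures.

28.5

Solid disk: I_cm = (1/2)MR² = (1/2)(0.954)(0.297)² = 0.042076 kg m²; axis through the centre, so I = 0.042076 kg m².
Thin ring: I_cm = MR² = (4.38)(0.393)² = 0.67649 kg m²; centre at d = 0.297 + 0.393 = 0.69 m, so I = I_cm + Md² gives I = 0.67649 + (4.38)(0.69)² = 2.7618 kg m².
Solid sphere: I_cm = (2/5)MR² = (2/5)(2.75)(0.539)² = 0.31957 kg m²; centre at d = 0.297 + 0.393 + 0.393 + 0.539 = 1.622 m, so I = I_cm + Md² gives I = 0.31957 + (2.75)(1.622)² = 7.5545 kg m².
Thin rod: I_cm = (1/12)ML² = (1/12)(3.44)(0.273)² = 0.021365 kg m²; centre at d = 0.297 + 0.393 + 0.393 + 0.539 + 0.539 + 0.1365 = 2.2975 m, so I = I_cm + Md² gives I = 0.021365 + (3.44)(2.2975)² = 18.179 kg m².
Total I = 0.042076 + 2.7618 + 7.5545 + 18.179 = 28.538 kg m².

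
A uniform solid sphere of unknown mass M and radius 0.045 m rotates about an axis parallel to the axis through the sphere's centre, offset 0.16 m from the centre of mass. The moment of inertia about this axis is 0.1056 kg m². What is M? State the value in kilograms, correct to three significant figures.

4.00

I = I_cm + Md² = (2/5)MR² + Md² = M·[0.4·(0.045)² + (0.16)²] = M·0.02641.
So M = 0.1056 / 0.02641 = 3.9985 kg.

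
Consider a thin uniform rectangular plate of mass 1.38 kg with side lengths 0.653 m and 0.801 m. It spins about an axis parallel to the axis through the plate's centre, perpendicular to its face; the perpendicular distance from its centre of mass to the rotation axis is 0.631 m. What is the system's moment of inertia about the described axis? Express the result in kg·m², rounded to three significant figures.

I_cm = (1/12)M(a²+b²) = (1/12)(1.38)[(0.653)² + (0.801)²] = 0.12282 kg·m²; centre at d = 0.631 m, so the parallel axis theorem gives I = 0.12282 + (1.38)(0.631)² = 0.67228 kg·m².

0.672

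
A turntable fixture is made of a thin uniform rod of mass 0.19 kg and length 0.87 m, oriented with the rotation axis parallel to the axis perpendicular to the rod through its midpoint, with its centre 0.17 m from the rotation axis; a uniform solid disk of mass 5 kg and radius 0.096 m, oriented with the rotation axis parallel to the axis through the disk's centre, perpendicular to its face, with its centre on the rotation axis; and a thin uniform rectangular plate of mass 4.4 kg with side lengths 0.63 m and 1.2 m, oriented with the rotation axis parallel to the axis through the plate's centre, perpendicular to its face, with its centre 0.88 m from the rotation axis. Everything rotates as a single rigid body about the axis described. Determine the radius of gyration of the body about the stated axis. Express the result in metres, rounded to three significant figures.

0.656

Thin rod: I_cm = (1/12)ML² = (1/12)(0.19)(0.87)² = 0.011984 kg m^2; centre at d = 0.17 m, so I = I_cm + Md² gives I = 0.011984 + (0.19)(0.17)² = 0.017475 kg m^2.
Solid disk: I_cm = (1/2)MR² = (1/2)(5)(0.096)² = 0.02304 kg m^2; axis through the centre, so I = 0.02304 kg m^2.
Rectangular plate: I_cm = (1/12)M(a²+b²) = (1/12)(4.4)[(0.63)² + (1.2)²] = 0.67353 kg m^2; centre at d = 0.88 m, so I = I_cm + Md² gives I = 0.67353 + (4.4)(0.88)² = 4.0809 kg m^2.
Total I = 4.1214 kg m^2; total mass M = 9.59 kg.
k = √(I/M) = √(4.1214/9.59) = 0.65556 m.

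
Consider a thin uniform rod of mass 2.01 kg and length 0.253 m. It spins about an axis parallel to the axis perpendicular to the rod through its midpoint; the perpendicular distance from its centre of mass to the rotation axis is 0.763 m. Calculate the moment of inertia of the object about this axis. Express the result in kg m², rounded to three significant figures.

1.18

I_cm = (1/12)ML² = (1/12)(2.01)(0.253)² = 0.010722 kg m²; centre at d = 0.763 m, so the parallel axis theorem gives I = 0.010722 + (2.01)(0.763)² = 1.1809 kg m².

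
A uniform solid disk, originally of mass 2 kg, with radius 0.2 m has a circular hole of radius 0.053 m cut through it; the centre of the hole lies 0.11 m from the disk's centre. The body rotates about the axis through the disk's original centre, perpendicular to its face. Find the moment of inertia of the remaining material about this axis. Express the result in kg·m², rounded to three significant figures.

0.0381

Unpierced body about its centre: I₀ = (1/2)MR² = (1/2)(2)(0.2)² = 0.04 kg·m².
The removed disk has mass m = M·(r/R)² = (2)(0.053/0.2)² = 0.14045 kg (same uniform areal density).
Its moment of inertia about the rotation axis (parallel-axis theorem): I_hole = (1/2)mr² + md² = (1/2)(0.14045)(0.053)² + (0.14045)(0.11)² = 0.0018967 kg·m².
Treating the hole as negative mass, I = I₀ − I_hole = 0.04 − 0.0018967 = 0.038103 kg·m².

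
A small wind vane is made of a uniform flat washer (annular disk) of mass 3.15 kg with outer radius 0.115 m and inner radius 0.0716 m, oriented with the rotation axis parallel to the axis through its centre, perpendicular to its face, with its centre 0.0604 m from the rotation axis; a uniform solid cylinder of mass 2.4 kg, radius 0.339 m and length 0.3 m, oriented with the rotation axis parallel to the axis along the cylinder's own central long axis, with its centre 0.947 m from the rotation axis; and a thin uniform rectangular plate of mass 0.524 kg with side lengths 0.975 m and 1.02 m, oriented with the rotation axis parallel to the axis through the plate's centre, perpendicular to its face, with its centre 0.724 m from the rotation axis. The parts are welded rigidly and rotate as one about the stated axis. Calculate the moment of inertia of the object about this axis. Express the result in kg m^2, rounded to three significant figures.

Annular disk: I_cm = (1/2)M(R²+r²) = (1/2)(3.15)[(0.115)² + (0.0716)²] = 0.028904 kg m^2; centre at d = 0.0604 m, so I = I_cm + Md² gives I = 0.028904 + (3.15)(0.0604)² = 0.040395 kg m^2.
Solid cylinder: I_cm = (1/2)MR² = (1/2)(2.4)(0.339)² = 0.13791 kg m^2; centre at d = 0.947 m, so I = I_cm + Md² gives I = 0.13791 + (2.4)(0.947)² = 2.2902 kg m^2.
Rectangular plate: I_cm = (1/12)M(a²+b²) = (1/12)(0.524)[(0.975)² + (1.02)²] = 0.086941 kg m^2; centre at d = 0.724 m, so I = I_cm + Md² gives I = 0.086941 + (0.524)(0.724)² = 0.36161 kg m^2.
Total I = 0.040395 + 2.2902 + 0.36161 = 2.6923 kg m^2.

2.69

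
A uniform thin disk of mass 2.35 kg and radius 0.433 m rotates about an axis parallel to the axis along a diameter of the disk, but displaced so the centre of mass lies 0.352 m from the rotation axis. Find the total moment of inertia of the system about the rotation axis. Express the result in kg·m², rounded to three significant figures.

0.401

I_cm = (1/4)MR² = (1/4)(2.35)(0.433)² = 0.11015 kg·m²; centre at d = 0.352 m, so the parallel axis theorem gives I = 0.11015 + (2.35)(0.352)² = 0.40132 kg·m².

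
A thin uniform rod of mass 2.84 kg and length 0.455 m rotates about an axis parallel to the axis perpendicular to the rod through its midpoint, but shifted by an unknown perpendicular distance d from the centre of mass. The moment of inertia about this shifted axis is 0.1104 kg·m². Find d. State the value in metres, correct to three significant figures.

0.147

About the centre-of-mass axis, I_cm = (1/12)ML² = (1/12)(2.84)(0.455)² = 0.048996 kg·m².
Parallel axis theorem: I = I_cm + Md², so Md² = 0.1104 − 0.048996 = 0.061404 kg·m².
d = √(0.061404 / 2.84) = 0.14704 m.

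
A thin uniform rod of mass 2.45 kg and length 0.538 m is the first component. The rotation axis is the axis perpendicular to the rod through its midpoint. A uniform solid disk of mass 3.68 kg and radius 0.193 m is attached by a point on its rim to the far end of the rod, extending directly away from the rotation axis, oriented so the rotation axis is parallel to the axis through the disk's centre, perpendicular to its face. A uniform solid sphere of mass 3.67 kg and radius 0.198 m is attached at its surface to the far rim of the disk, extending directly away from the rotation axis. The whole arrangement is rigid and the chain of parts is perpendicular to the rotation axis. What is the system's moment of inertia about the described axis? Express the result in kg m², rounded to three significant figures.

Thin rod: I_cm = (1/12)ML² = (1/12)(2.45)(0.538)² = 0.059095 kg m²; axis through the centre, so I = 0.059095 kg m².
Solid disk: I_cm = (1/2)MR² = (1/2)(3.68)(0.193)² = 0.068538 kg m²; centre at d = 0.269 + 0.193 = 0.462 m, so I = I_cm + Md² gives I = 0.068538 + (3.68)(0.462)² = 0.85401 kg m².
Solid sphere: I_cm = (2/5)MR² = (2/5)(3.67)(0.198)² = 0.057551 kg m²; centre at d = 0.269 + 0.193 + 0.193 + 0.198 = 0.853 m, so I = I_cm + Md² gives I = 0.057551 + (3.67)(0.853)² = 2.7279 kg m².
Total I = 0.059095 + 0.85401 + 2.7279 = 3.641 kg m².

3.64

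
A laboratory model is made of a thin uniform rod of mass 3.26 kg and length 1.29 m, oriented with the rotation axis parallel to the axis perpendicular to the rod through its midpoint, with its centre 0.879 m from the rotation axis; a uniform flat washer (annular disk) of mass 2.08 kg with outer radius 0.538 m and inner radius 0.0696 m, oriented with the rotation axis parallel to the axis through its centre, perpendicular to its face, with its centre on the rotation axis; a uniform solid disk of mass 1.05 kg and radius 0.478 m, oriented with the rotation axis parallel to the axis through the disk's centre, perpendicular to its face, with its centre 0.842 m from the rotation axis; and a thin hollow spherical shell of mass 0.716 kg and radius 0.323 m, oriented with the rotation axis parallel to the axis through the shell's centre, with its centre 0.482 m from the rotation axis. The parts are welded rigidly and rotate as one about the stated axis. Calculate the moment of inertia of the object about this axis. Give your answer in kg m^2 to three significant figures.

4.36

Thin rod: I_cm = (1/12)ML² = (1/12)(3.26)(1.29)² = 0.45208 kg m^2; centre at d = 0.879 m, so I = I_cm + Md² gives I = 0.45208 + (3.26)(0.879)² = 2.9709 kg m^2.
Annular disk: I_cm = (1/2)M(R²+r²) = (1/2)(2.08)[(0.538)² + (0.0696)²] = 0.30606 kg m^2; axis through the centre, so I = 0.30606 kg m^2.
Solid disk: I_cm = (1/2)MR² = (1/2)(1.05)(0.478)² = 0.11995 kg m^2; centre at d = 0.842 m, so I = I_cm + Md² gives I = 0.11995 + (1.05)(0.842)² = 0.86437 kg m^2.
Spherical shell: I_cm = (2/3)MR² = (2/3)(0.716)(0.323)² = 0.0498 kg m^2; centre at d = 0.482 m, so I = I_cm + Md² gives I = 0.0498 + (0.716)(0.482)² = 0.21614 kg m^2.
Total I = 2.9709 + 0.30606 + 0.86437 + 0.21614 = 4.3575 kg m^2.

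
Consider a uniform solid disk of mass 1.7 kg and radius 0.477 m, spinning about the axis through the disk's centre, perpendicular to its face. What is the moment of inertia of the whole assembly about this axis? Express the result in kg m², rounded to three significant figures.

0.193

I_cm = (1/2)MR² = (1/2)(1.7)(0.477)² = 0.1934 kg m²; axis through the centre, so I = 0.1934 kg m².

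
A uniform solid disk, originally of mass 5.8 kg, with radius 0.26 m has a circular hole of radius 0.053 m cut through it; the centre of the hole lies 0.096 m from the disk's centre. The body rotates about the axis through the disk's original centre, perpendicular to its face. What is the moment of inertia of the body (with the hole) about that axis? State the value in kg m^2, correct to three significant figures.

0.193

Unpierced body about its centre: I₀ = (1/2)MR² = (1/2)(5.8)(0.26)² = 0.19604 kg m^2.
The removed disk has mass m = M·(r/R)² = (5.8)(0.053/0.26)² = 0.24101 kg (same uniform areal density).
Its moment of inertia about the rotation axis (parallel-axis theorem): I_hole = (1/2)mr² + md² = (1/2)(0.24101)(0.053)² + (0.24101)(0.096)² = 0.0025596 kg m^2.
Treating the hole as negative mass, I = I₀ − I_hole = 0.19604 − 0.0025596 = 0.19348 kg m^2.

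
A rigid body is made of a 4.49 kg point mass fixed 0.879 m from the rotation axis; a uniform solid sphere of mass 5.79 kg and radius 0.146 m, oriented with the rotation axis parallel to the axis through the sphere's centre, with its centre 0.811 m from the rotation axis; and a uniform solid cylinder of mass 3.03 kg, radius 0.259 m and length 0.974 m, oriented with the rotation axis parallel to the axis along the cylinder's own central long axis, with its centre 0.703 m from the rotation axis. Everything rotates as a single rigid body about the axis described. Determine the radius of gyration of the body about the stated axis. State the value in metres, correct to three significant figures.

0.819

Point mass: I_cm = 0; centre at d = 0.879 m, so I = I_cm + Md² gives I = 0 + (4.49)(0.879)² = 3.4692 kg m².
Solid sphere: I_cm = (2/5)MR² = (2/5)(5.79)(0.146)² = 0.049368 kg m²; centre at d = 0.811 m, so I = I_cm + Md² gives I = 0.049368 + (5.79)(0.811)² = 3.8576 kg m².
Solid cylinder: I_cm = (1/2)MR² = (1/2)(3.03)(0.259)² = 0.10163 kg m²; centre at d = 0.703 m, so I = I_cm + Md² gives I = 0.10163 + (3.03)(0.703)² = 1.5991 kg m².
Total I = 8.9258 kg m²; total mass M = 13.31 kg.
k = √(I/M) = √(8.9258/13.31) = 0.81891 m.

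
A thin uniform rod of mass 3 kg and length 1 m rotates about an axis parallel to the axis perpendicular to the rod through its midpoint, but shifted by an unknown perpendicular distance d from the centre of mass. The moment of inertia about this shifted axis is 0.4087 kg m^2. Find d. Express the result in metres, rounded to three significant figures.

0.230

About the centre-of-mass axis, I_cm = (1/12)ML² = (1/12)(3)(1)² = 0.25 kg m^2.
Parallel axis theorem: I = I_cm + Md², so Md² = 0.4087 − 0.25 = 0.1587 kg m^2.
d = √(0.1587 / 3) = 0.23 m.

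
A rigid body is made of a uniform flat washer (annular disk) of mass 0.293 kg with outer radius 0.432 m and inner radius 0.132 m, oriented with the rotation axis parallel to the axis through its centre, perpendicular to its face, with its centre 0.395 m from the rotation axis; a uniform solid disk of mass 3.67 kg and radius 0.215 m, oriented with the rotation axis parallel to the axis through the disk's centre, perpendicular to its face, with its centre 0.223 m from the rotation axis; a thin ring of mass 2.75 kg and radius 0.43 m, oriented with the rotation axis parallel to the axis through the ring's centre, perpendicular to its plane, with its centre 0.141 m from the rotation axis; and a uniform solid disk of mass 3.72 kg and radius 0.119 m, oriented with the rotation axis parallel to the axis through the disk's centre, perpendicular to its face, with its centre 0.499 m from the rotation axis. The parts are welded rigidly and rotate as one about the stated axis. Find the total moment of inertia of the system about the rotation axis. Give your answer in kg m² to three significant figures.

1.86

Annular disk: I_cm = (1/2)M(R²+r²) = (1/2)(0.293)[(0.432)² + (0.132)²] = 0.029893 kg m²; centre at d = 0.395 m, so I = I_cm + Md² gives I = 0.029893 + (0.293)(0.395)² = 0.075608 kg m².
Solid disk: I_cm = (1/2)MR² = (1/2)(3.67)(0.215)² = 0.084823 kg m²; centre at d = 0.223 m, so I = I_cm + Md² gives I = 0.084823 + (3.67)(0.223)² = 0.26733 kg m².
Thin ring: I_cm = MR² = (2.75)(0.43)² = 0.50847 kg m²; centre at d = 0.141 m, so I = I_cm + Md² gives I = 0.50847 + (2.75)(0.141)² = 0.56315 kg m².
Solid disk: I_cm = (1/2)MR² = (1/2)(3.72)(0.119)² = 0.026339 kg m²; centre at d = 0.499 m, so I = I_cm + Md² gives I = 0.026339 + (3.72)(0.499)² = 0.95262 kg m².
Total I = 0.075608 + 0.26733 + 0.56315 + 0.95262 = 1.8587 kg m².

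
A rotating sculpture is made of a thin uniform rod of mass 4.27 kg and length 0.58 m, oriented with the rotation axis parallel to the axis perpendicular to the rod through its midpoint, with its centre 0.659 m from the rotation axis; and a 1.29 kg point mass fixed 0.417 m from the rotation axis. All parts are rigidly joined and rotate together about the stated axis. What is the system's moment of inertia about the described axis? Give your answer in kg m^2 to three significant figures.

Thin rod: I_cm = (1/12)ML² = (1/12)(4.27)(0.58)² = 0.1197 kg m^2; centre at d = 0.659 m, so I = I_cm + Md² gives I = 0.1197 + (4.27)(0.659)² = 1.9741 kg m^2.
Point mass: I_cm = 0; centre at d = 0.417 m, so I = I_cm + Md² gives I = 0 + (1.29)(0.417)² = 0.22432 kg m^2.
Total I = 1.9741 + 0.22432 = 2.1984 kg m^2.

2.20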